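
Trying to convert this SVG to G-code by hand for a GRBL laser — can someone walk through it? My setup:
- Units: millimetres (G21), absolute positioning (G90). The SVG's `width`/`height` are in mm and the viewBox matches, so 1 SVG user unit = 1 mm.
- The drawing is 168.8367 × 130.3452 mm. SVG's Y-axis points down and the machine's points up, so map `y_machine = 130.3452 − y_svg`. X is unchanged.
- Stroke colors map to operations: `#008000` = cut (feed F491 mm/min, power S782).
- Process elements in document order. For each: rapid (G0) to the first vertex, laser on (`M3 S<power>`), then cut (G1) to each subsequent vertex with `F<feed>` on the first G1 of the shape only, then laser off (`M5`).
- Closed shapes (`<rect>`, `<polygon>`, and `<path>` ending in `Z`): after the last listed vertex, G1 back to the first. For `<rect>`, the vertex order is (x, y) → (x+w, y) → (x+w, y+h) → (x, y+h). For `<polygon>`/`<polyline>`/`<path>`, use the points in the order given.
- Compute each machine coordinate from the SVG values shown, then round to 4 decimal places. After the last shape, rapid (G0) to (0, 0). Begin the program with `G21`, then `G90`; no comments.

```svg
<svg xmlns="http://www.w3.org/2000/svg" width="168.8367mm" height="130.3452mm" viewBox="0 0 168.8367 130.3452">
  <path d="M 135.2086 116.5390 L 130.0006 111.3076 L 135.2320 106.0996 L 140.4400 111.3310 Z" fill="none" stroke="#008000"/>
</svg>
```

viewBox `0 0 168.8367 130.3452` with mm width/height → 1 unit = 1 mm. Flip: y_m = 130.3452 − y_svg.

**Shape 1** — `<path>` regular polygon, stroke `#008000` → cut (S782, F491). Machine vertices: (135.2086,13.8062) → (130.0006,19.0376) → (135.2320,24.2456) → (140.4400,19.0142) → (135.2086,13.8062). Closed: final G1 returns to the first vertex.

G21
G90
G0 X135.2086 Y13.8062
M3 S782
G1 X130.0006 Y19.0376 F491
G1 X135.2320 Y24.2456
G1 X140.4400 Y19.0142
G1 X135.2086 Y13.8062
M5
G0 X0.0000 Y0.0000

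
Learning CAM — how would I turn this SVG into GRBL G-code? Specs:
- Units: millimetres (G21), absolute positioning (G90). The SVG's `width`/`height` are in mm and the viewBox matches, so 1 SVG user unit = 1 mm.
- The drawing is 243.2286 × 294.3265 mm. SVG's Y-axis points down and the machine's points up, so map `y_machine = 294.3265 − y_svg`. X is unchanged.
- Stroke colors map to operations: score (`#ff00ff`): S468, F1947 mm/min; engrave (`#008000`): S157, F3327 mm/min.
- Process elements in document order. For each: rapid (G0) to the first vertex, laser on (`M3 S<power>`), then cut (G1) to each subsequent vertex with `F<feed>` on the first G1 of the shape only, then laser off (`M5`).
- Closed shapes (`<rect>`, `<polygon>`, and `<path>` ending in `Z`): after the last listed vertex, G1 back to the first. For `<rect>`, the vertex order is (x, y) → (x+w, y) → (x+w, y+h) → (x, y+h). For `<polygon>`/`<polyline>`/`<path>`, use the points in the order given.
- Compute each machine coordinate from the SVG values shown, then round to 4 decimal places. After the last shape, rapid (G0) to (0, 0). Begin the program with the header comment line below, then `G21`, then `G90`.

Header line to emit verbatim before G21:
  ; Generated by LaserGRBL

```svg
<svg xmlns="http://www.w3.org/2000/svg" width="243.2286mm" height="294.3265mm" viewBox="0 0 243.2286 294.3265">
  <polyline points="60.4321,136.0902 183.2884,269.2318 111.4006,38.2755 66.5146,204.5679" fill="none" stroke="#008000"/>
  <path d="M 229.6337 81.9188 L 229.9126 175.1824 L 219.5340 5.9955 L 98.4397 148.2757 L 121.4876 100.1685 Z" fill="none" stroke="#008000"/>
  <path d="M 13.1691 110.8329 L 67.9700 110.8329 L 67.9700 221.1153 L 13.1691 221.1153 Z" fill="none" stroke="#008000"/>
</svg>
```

Since the viewBox matches the mm dimensions, user units are millimetres directly. The only transform is the Y-flip y_m = 294.3265 − y_svg.

Shape 1 is a open polyline drawn with `<polyline>`. Its stroke #008000 means engrave at S157, F3327. After flipping Y the toolpath is (60.4321,158.2363) → (183.2884,25.0947) → (111.4006,256.0510) → (66.5146,89.7586).

Shape 2 is a closed polygon drawn with `<path>`. Its stroke #008000 means engrave at S157, F3327. After flipping Y the toolpath is (229.6337,212.4077) → (229.9126,119.1441) → (219.5340,288.3310) → (98.4397,146.0508) → (121.4876,194.1580) → (229.6337,212.4077), returning to the start.

Shape 3 is a rectangle drawn with `<path>`. Its stroke #008000 means engrave at S157, F3327. After flipping Y the toolpath is (13.1691,183.4936) → (67.9700,183.4936) → (67.9700,73.2112) → (13.1691,73.2112) → (13.1691,183.4936), returning to the start.

; Generated by LaserGRBL
G21
G90
G0 X60.4321 Y158.2363
M3 S157
G1 X183.2884 Y25.0947 F3327
G1 X111.4006 Y256.0510
G1 X66.5146 Y89.7586
M5
G0 X229.6337 Y212.4077
M3 S157
G1 X229.9126 Y119.1441 F3327
G1 X219.5340 Y288.3310
G1 X98.4397 Y146.0508
G1 X121.4876 Y194.1580
G1 X229.6337 Y212.4077
M5
G0 X13.1691 Y183.4936
M3 S157
G1 X67.9700 Y183.4936 F3327
G1 X67.9700 Y73.2112
G1 X13.1691 Y73.2112
G1 X13.1691 Y183.4936
M5
G0 X0.0000 Y0.0000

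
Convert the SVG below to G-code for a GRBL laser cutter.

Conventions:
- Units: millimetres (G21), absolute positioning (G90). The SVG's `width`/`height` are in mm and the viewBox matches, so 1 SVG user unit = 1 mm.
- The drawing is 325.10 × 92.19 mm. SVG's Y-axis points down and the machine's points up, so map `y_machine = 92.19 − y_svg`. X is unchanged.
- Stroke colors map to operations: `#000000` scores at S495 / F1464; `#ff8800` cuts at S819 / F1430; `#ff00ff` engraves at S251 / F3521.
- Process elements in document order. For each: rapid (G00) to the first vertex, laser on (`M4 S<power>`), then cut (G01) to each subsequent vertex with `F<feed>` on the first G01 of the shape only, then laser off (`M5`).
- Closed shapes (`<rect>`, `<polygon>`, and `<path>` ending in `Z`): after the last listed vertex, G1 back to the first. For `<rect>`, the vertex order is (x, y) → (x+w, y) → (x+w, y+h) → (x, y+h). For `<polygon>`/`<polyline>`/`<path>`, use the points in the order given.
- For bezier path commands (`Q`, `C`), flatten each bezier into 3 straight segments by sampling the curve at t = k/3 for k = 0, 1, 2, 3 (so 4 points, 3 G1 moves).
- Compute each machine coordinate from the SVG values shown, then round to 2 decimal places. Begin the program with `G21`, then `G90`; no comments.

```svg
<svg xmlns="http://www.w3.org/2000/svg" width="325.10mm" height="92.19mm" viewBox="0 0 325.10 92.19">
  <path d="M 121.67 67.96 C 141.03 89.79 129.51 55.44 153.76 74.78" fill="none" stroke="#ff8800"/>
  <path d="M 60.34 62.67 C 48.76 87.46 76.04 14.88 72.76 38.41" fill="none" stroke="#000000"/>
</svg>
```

1 u = 1 mm; y_m = 92.19 − y.

[1] `<path>` cubic bezier, #ff8800→cut S819 F1430: (121.67,24.23) → (133.21,17.06) → (138.96,22.92) → (153.76,17.41)

[2] `<path>` cubic bezier, #000000→score S495 F1464: (60.34,29.52) → (59.14,30.02) → (68.42,52.44) → (72.76,53.78)

G21
G90
G00 X121.67 Y24.23
M4 S819
G01 X133.21 Y17.06 F1430
G01 X138.96 Y22.92
G01 X153.76 Y17.41
M5
G00 X60.34 Y29.52
M4 S495
G01 X59.14 Y30.02 F1464
G01 X68.42 Y52.44
G01 X72.76 Y53.78
M5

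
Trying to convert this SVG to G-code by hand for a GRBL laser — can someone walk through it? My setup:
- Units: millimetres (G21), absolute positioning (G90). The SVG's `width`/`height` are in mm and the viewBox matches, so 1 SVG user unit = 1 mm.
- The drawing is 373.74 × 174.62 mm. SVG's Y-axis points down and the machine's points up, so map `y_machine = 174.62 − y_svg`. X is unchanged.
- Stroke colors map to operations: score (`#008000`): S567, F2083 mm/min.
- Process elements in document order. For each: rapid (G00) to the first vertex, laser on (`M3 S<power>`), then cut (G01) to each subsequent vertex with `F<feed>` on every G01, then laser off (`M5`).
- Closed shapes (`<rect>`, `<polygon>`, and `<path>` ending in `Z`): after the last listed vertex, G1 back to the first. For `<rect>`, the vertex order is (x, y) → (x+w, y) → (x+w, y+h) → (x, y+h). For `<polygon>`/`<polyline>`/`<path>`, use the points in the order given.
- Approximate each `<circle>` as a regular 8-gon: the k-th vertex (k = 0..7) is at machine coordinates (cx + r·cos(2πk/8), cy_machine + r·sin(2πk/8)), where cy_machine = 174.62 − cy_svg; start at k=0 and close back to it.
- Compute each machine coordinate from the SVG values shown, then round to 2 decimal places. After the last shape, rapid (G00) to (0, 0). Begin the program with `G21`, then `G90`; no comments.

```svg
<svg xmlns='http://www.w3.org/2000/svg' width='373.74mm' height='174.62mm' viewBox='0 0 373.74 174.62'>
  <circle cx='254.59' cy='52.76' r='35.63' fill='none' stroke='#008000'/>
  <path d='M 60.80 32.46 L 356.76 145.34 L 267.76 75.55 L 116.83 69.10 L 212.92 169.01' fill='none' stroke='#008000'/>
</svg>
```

G21
G90
G00 X290.22 Y121.86
M3 S567
G01 X279.78 Y147.05 F2083
G01 X254.59 Y157.49 F2083
G01 X229.40 Y147.05 F2083
G01 X218.96 Y121.86 F2083
G01 X229.40 Y96.67 F2083
G01 X254.59 Y86.23 F2083
G01 X279.78 Y96.67 F2083
G01 X290.22 Y121.86 F2083
M5
G00 X60.80 Y142.16
M3 S567
G01 X356.76 Y29.28 F2083
G01 X267.76 Y99.07 F2083
G01 X116.83 Y105.52 F2083
G01 X212.92 Y5.61 F2083
M5
G00 X0.00 Y0.00

viewBox `0 0 373.74 174.62` with mm width/height → 1 unit = 1 mm. Flip: y_m = 174.62 − y_svg.

**Shape 1** — `<circle>` circle, stroke `#008000` → score (S567, F2083). Machine vertices: (290.22,121.86) → (279.78,147.05) → (254.59,157.49) → (229.40,147.05) → (218.96,121.86) → (229.40,96.67) → (254.59,86.23) → (279.78,96.67) → (290.22,121.86). Closed: final G1 returns to the first vertex.

**Shape 2** — `<path>` open polyline, stroke `#008000` → score (S567, F2083). Machine vertices: (60.80,142.16) → (356.76,29.28) → (267.76,99.07) → (116.83,105.52) → (212.92,5.61). Open path.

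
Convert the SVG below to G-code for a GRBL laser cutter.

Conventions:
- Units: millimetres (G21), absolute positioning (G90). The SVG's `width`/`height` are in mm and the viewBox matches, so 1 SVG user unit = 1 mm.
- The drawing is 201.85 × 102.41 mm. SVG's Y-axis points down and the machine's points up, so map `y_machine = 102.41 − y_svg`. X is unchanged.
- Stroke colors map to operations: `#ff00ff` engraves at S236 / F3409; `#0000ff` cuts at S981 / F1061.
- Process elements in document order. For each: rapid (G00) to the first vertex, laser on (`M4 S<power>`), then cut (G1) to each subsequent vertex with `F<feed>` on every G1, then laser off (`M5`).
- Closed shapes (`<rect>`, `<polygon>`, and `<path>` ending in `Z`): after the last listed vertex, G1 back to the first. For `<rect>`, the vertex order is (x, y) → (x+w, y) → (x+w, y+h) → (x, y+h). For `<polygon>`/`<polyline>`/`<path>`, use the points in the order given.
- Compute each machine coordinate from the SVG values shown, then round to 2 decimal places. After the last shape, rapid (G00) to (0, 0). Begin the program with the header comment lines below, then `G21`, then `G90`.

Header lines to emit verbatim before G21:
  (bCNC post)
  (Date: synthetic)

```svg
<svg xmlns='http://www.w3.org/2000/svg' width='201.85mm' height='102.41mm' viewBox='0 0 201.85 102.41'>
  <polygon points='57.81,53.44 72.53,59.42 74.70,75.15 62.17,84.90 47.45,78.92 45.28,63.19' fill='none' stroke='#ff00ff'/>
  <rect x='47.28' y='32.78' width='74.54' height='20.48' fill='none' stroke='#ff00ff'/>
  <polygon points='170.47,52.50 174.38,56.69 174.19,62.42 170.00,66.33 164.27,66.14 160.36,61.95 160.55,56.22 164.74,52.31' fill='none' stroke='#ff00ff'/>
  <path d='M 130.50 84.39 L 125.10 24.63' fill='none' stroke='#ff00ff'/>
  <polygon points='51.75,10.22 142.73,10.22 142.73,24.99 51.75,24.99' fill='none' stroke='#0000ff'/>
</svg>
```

(bCNC post)
(Date: synthetic)
G21
G90
G00 X57.81 Y48.97
M4 S236
G1 X72.53 Y42.99 F3409
G1 X74.70 Y27.26 F3409
G1 X62.17 Y17.51 F3409
G1 X47.45 Y23.49 F3409
G1 X45.28 Y39.22 F3409
G1 X57.81 Y48.97 F3409
M5
G00 X47.28 Y69.63
M4 S236
G1 X121.82 Y69.63 F3409
G1 X121.82 Y49.15 F3409
G1 X47.28 Y49.15 F3409
G1 X47.28 Y69.63 F3409
M5
G00 X170.47 Y49.91
M4 S236
G1 X174.38 Y45.72 F3409
G1 X174.19 Y39.99 F3409
G1 X170.00 Y36.08 F3409
G1 X164.27 Y36.27 F3409
G1 X160.36 Y40.46 F3409
G1 X160.55 Y46.19 F3409
G1 X164.74 Y50.10 F3409
G1 X170.47 Y49.91 F3409
M5
G00 X130.50 Y18.02
M4 S236
G1 X125.10 Y77.78 F3409
M5
G00 X51.75 Y92.19
M4 S981
G1 X142.73 Y92.19 F1061
G1 X142.73 Y77.42 F1061
G1 X51.75 Y77.42 F1061
G1 X51.75 Y92.19 F1061
M5
G00 X0.00 Y0.00

viewBox `0 0 201.85 102.41` with mm width/height → 1 unit = 1 mm. Flip: y_m = 102.41 − y_svg.

**Shape 1** — `<polygon>` regular polygon, stroke `#ff00ff` → engrave (S236, F3409). Machine vertices: (57.81,48.97) → (72.53,42.99) → (74.70,27.26) → (62.17,17.51) → (47.45,23.49) → (45.28,39.22) → (57.81,48.97). Closed: final G1 returns to the first vertex.

**Shape 2** — `<rect>` rectangle, stroke `#ff00ff` → engrave (S236, F3409). Machine vertices: (47.28,69.63) → (121.82,69.63) → (121.82,49.15) → (47.28,49.15) → (47.28,69.63). Closed: final G1 returns to the first vertex.

**Shape 3** — `<polygon>` regular polygon, stroke `#ff00ff` → engrave (S236, F3409). Machine vertices: (170.47,49.91) → (174.38,45.72) → (174.19,39.99) → (170.00,36.08) → (164.27,36.27) → (160.36,40.46) → (160.55,46.19) → (164.74,50.10) → (170.47,49.91). Closed: final G1 returns to the first vertex.

**Shape 4** — `<path>` line segment, stroke `#ff00ff` → engrave (S236, F3409). Machine vertices: (130.50,18.02) → (125.10,77.78). Open path.

**Shape 5** — `<polygon>` rectangle, stroke `#0000ff` → cut (S981, F1061). Machine vertices: (51.75,92.19) → (142.73,92.19) → (142.73,77.42) → (51.75,77.42) → (51.75,92.19). Closed: final G1 returns to the first vertex.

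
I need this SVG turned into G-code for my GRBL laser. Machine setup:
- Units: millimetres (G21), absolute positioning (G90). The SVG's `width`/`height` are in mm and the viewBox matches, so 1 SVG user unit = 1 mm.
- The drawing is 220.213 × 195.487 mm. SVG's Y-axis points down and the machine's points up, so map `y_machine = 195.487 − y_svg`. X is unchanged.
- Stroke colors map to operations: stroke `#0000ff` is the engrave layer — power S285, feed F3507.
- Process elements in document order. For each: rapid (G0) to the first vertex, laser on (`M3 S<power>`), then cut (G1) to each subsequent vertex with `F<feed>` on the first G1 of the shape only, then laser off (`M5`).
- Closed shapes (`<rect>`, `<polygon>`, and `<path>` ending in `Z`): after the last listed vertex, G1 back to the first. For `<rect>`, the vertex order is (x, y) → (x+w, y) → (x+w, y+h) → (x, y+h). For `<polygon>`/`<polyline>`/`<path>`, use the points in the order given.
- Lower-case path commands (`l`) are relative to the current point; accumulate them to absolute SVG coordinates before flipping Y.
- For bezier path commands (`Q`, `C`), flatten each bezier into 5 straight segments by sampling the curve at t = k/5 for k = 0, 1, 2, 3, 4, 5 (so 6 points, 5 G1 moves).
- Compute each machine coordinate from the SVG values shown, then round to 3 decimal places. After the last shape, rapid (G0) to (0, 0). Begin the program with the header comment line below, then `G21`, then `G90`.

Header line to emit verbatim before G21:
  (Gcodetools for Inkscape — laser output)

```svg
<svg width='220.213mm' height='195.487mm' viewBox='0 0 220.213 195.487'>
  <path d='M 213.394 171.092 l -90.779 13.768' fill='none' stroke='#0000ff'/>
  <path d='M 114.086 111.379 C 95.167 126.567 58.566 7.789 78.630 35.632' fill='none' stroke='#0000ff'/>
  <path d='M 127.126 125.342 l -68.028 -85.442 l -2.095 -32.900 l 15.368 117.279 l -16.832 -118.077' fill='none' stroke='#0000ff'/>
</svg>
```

1 u = 1 mm; y_m = 195.487 − y.

[1] `<path>` line segment, #0000ff→engrave S285 F3507: (213.394,24.395) → (122.615,10.627)

[2] `<path>` cubic bezier, #0000ff→engrave S285 F3507: (114.086,84.108) → (101.208,88.826) → (87.654,112.229) → (76.994,140.846) → (72.797,161.211) → (78.630,159.855)

[3] `<path>` open polyline, #0000ff→engrave S285 F3507: (127.126,70.145) → (59.098,155.587) → (57.003,188.487) → (72.371,71.208) → (55.539,189.285)

(Gcodetools for Inkscape — laser output)
G21
G90
G0 X213.394 Y24.395
M3 S285
G1 X122.615 Y10.627 F3507
M5
G0 X114.086 Y84.108
M3 S285
G1 X101.208 Y88.826 F3507
G1 X87.654 Y112.229
G1 X76.994 Y140.846
G1 X72.797 Y161.211
G1 X78.630 Y159.855
M5
G0 X127.126 Y70.145
M3 S285
G1 X59.098 Y155.587 F3507
G1 X57.003 Y188.487
G1 X72.371 Y71.208
G1 X55.539 Y189.285
M5
G0 X0.000 Y0.000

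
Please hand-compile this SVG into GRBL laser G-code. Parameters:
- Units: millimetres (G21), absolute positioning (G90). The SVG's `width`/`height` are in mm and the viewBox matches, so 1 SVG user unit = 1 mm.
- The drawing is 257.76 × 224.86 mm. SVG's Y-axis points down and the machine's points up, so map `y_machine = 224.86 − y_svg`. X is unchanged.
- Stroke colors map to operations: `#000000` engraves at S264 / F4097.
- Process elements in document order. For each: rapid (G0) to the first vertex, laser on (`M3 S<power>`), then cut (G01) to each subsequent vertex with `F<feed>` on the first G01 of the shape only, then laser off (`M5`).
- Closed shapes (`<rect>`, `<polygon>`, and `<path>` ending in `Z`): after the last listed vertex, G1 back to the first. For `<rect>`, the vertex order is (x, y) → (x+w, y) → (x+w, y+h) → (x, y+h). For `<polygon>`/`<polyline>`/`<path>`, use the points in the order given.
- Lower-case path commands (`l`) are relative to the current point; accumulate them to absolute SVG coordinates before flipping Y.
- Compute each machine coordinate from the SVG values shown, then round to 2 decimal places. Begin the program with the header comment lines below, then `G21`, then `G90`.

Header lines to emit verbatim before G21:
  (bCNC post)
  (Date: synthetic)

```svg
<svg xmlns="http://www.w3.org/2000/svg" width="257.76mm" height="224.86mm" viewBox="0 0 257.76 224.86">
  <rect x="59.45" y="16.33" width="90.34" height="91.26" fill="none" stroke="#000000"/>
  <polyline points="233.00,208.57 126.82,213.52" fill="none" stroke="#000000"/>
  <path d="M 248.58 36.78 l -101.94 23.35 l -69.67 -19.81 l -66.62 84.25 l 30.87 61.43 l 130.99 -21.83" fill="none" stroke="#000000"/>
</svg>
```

1 u = 1 mm; y_m = 224.86 − y.

[1] `<rect>` rectangle, #000000→engrave S264 F4097: (59.45,208.53) → (149.79,208.53) → (149.79,117.27) → (59.45,117.27) → (59.45,208.53) (closed)

[2] `<polyline>` line segment, #000000→engrave S264 F4097: (233.00,16.29) → (126.82,11.34)

[3] `<path>` open polyline, #000000→engrave S264 F4097: (248.58,188.08) → (146.64,164.73) → (76.97,184.54) → (10.35,100.29) → (41.22,38.86) → (172.21,60.69)

(bCNC post)
(Date: synthetic)
G21
G90
G0 X59.45 Y208.53
M3 S264
G01 X149.79 Y208.53 F4097
G01 X149.79 Y117.27
G01 X59.45 Y117.27
G01 X59.45 Y208.53
M5
G0 X233.00 Y16.29
M3 S264
G01 X126.82 Y11.34 F4097
M5
G0 X248.58 Y188.08
M3 S264
G01 X146.64 Y164.73 F4097
G01 X76.97 Y184.54
G01 X10.35 Y100.29
G01 X41.22 Y38.86
G01 X172.21 Y60.69
M5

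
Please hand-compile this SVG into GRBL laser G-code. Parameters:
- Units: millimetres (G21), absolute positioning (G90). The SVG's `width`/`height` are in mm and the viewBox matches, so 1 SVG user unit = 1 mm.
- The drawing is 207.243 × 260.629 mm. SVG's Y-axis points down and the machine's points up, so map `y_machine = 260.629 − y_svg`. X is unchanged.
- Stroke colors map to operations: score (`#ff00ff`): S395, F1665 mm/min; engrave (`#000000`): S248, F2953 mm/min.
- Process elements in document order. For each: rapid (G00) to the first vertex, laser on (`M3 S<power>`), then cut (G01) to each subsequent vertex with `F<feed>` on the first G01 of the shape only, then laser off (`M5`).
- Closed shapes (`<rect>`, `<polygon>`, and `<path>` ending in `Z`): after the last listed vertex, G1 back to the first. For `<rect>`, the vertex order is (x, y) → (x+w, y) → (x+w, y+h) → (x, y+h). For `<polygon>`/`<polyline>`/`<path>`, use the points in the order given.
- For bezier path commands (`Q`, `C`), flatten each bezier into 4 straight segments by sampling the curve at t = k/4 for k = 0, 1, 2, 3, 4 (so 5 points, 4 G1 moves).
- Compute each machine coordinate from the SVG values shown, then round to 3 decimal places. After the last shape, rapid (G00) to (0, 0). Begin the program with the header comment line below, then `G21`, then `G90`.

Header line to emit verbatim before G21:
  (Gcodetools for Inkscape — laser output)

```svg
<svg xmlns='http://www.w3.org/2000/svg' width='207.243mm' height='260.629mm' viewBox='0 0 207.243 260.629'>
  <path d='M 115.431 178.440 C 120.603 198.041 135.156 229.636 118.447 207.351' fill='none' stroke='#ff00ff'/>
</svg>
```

(Gcodetools for Inkscape — laser output)
G21
G90
G00 X115.431 Y82.189
M3 S395
G01 X120.434 Y66.269 F1665
G01 X125.144 Y52.026
G01 X125.752 Y45.637
G01 X118.447 Y53.278
M5
G00 X0.000 Y0.000

1 u = 1 mm; y_m = 260.629 − y.

[1] `<path>` cubic bezier, #ff00ff→score S395 F1665: (115.431,82.189) → (120.434,66.269) → (125.144,52.026) → (125.752,45.637) → (118.447,53.278)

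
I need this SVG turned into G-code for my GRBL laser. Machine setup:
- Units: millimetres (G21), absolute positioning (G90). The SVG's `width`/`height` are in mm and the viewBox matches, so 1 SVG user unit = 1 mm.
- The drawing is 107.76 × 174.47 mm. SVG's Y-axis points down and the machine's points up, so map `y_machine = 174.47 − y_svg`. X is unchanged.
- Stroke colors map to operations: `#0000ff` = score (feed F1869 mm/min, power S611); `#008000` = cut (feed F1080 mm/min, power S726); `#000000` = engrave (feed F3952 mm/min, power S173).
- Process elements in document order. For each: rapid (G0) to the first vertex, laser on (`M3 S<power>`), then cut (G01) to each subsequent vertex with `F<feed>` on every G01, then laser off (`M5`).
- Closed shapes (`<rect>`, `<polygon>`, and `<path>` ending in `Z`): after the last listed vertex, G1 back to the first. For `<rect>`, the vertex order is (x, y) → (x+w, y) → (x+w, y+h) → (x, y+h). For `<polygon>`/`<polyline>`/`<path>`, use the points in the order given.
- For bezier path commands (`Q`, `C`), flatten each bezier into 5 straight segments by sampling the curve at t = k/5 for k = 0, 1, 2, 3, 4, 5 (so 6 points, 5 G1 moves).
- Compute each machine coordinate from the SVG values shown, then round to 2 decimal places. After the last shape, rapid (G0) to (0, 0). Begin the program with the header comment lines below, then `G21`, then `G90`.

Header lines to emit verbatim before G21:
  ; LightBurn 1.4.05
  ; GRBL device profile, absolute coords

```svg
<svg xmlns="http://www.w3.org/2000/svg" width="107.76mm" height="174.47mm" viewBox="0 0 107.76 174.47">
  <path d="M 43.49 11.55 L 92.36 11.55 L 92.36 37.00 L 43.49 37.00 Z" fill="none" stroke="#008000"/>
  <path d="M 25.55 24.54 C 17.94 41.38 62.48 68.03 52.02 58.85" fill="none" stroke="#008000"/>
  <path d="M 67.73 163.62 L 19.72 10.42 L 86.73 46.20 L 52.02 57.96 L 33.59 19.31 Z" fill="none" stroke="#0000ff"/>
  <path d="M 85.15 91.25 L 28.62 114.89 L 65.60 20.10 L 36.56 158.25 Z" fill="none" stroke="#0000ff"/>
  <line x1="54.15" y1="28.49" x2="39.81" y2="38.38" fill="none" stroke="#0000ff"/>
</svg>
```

; LightBurn 1.4.05
; GRBL device profile, absolute coords
G21
G90
G0 X43.49 Y162.92
M3 S726
G01 X92.36 Y162.92 F1080
G01 X92.36 Y137.47 F1080
G01 X43.49 Y137.47 F1080
G01 X43.49 Y162.92 F1080
M5
G0 X25.55 Y149.93
M3 S726
G01 X26.38 Y139.01 F1080
G01 X34.59 Y127.93 F1080
G01 X45.03 Y118.88 F1080
G01 X52.55 Y114.05 F1080
G01 X52.02 Y115.62 F1080
M5
G0 X67.73 Y10.85
M3 S611
G01 X19.72 Y164.05 F1869
G01 X86.73 Y128.27 F1869
G01 X52.02 Y116.51 F1869
G01 X33.59 Y155.16 F1869
G01 X67.73 Y10.85 F1869
M5
G0 X85.15 Y83.22
M3 S611
G01 X28.62 Y59.58 F1869
G01 X65.60 Y154.37 F1869
G01 X36.56 Y16.22 F1869
G01 X85.15 Y83.22 F1869
M5
G0 X54.15 Y145.98
M3 S611
G01 X39.81 Y136.09 F1869
M5
G0 X0.00 Y0.00

1 u = 1 mm; y_m = 174.47 − y.

[1] `<path>` rectangle, #008000→cut S726 F1080: (43.49,162.92) → (92.36,162.92) → (92.36,137.47) → (43.49,137.47) → (43.49,162.92) (closed)

[2] `<path>` cubic bezier, #008000→cut S726 F1080: (25.55,149.93) → (26.38,139.01) → (34.59,127.93) → (45.03,118.88) → (52.55,114.05) → (52.02,115.62)

[3] `<path>` closed polygon, #0000ff→score S611 F1869: (67.73,10.85) → (19.72,164.05) → (86.73,128.27) → (52.02,116.51) → (33.59,155.16) → (67.73,10.85) (closed)

[4] `<path>` closed polygon, #0000ff→score S611 F1869: (85.15,83.22) → (28.62,59.58) → (65.60,154.37) → (36.56,16.22) → (85.15,83.22) (closed)

[5] `<line>` line segment, #0000ff→score S611 F1869: (54.15,145.98) → (39.81,136.09)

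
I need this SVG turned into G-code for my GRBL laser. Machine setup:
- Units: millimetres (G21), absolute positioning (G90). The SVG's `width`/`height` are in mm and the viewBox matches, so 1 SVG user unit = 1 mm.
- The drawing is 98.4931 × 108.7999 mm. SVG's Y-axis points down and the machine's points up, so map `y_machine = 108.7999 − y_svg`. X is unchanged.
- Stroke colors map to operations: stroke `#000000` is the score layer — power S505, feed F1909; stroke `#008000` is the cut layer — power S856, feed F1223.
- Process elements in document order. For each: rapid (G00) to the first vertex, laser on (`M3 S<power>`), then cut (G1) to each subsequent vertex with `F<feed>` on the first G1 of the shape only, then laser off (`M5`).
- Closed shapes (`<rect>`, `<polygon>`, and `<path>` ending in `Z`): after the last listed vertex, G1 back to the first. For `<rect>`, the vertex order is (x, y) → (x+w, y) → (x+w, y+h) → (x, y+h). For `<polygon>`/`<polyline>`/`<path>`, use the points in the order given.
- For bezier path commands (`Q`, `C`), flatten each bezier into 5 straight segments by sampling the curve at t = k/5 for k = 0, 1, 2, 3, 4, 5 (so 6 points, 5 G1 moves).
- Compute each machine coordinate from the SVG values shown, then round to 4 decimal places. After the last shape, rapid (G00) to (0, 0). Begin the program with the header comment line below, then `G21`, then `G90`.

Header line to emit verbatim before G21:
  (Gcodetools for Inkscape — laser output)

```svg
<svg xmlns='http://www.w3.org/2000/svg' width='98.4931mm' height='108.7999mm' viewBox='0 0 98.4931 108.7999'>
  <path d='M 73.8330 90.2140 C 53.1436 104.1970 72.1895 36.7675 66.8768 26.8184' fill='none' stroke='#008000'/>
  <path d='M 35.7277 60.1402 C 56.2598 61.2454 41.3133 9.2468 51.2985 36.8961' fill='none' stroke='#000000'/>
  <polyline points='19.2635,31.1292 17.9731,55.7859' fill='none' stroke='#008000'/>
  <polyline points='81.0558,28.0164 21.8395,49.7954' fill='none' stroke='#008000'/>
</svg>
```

(Gcodetools for Inkscape — laser output)
G21
G90
G00 X73.8330 Y18.5859
M3 S856
G1 X65.6748 Y18.8545 F1223
G1 X63.9767 Y31.9952
G1 X65.6619 Y51.3411
G1 X67.6541 Y70.2255
G1 X66.8768 Y81.9815
M5
G00 X35.7277 Y48.6597
M3 S505
G1 X44.2728 Y53.3070 F1909
G1 X47.2028 Y64.3272
G1 X47.4172 Y75.3481
G1 X47.8159 Y79.9976
G1 X51.2985 Y71.9038
M5
G00 X19.2635 Y77.6707
M3 S856
G1 X17.9731 Y53.0140 F1223
M5
G00 X81.0558 Y80.7835
M3 S856
G1 X21.8395 Y59.0045 F1223
M5
G00 X0.0000 Y0.0000

viewBox `0 0 98.4931 108.7999` with mm width/height → 1 unit = 1 mm. Flip: y_m = 108.7999 − y_svg.

**Shape 1** — `<path>` cubic bezier, stroke `#008000` → cut (S856, F1223). Control points (SVG): P0=(73.8330,90.2140), P1=(53.1436,104.1970), P2=(72.1895,36.7675), P3=(66.8768,26.8184); sampled at t=k/5. Machine vertices: (73.8330,18.5859) → (65.6748,18.8545) → (63.9767,31.9952) → (65.6619,51.3411) → (67.6541,70.2255) → (66.8768,81.9815). Open path.

**Shape 2** — `<path>` cubic bezier, stroke `#000000` → score (S505, F1909). Control points (SVG): P0=(35.7277,60.1402), P1=(56.2598,61.2454), P2=(41.3133,9.2468), P3=(51.2985,36.8961); sampled at t=k/5. Machine vertices: (35.7277,48.6597) → (44.2728,53.3070) → (47.2028,64.3272) → (47.4172,75.3481) → (47.8159,79.9976) → (51.2985,71.9038). Open path.

**Shape 3** — `<polyline>` line segment, stroke `#008000` → cut (S856, F1223). Machine vertices: (19.2635,77.6707) → (17.9731,53.0140). Open path.

**Shape 4** — `<polyline>` line segment, stroke `#008000` → cut (S856, F1223). Machine vertices: (81.0558,80.7835) → (21.8395,59.0045). Open path.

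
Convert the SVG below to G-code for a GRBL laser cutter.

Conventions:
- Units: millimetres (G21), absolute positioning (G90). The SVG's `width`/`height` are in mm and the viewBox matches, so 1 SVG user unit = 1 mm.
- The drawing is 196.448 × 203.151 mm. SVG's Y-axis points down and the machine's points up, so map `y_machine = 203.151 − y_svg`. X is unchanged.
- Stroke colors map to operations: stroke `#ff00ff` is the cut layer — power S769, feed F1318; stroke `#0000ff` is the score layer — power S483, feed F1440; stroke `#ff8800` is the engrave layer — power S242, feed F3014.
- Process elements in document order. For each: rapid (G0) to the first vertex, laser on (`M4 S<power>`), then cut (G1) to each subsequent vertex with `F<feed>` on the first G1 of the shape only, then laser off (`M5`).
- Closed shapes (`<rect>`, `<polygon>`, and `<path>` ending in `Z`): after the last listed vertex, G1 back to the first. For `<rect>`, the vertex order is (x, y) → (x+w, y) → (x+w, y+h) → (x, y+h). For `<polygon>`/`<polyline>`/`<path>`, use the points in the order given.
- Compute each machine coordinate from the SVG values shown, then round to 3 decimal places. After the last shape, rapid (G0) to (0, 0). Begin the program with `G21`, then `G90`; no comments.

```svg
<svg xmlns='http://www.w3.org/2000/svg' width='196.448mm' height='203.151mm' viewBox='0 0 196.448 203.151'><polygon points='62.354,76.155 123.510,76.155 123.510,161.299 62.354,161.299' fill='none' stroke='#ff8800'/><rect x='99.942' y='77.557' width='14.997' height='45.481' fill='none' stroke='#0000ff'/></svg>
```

1 u = 1 mm; y_m = 203.151 − y.

[1] `<polygon>` rectangle, #ff8800→engrave S242 F3014: (62.354,126.996) → (123.510,126.996) → (123.510,41.852) → (62.354,41.852) → (62.354,126.996) (closed)

[2] `<rect>` rectangle, #0000ff→score S483 F1440: (99.942,125.594) → (114.939,125.594) → (114.939,80.113) → (99.942,80.113) → (99.942,125.594) (closed)

G21
G90
G0 X62.354 Y126.996
M4 S242
G1 X123.510 Y126.996 F3014
G1 X123.510 Y41.852
G1 X62.354 Y41.852
G1 X62.354 Y126.996
M5
G0 X99.942 Y125.594
M4 S483
G1 X114.939 Y125.594 F1440
G1 X114.939 Y80.113
G1 X99.942 Y80.113
G1 X99.942 Y125.594
M5
G0 X0.000 Y0.000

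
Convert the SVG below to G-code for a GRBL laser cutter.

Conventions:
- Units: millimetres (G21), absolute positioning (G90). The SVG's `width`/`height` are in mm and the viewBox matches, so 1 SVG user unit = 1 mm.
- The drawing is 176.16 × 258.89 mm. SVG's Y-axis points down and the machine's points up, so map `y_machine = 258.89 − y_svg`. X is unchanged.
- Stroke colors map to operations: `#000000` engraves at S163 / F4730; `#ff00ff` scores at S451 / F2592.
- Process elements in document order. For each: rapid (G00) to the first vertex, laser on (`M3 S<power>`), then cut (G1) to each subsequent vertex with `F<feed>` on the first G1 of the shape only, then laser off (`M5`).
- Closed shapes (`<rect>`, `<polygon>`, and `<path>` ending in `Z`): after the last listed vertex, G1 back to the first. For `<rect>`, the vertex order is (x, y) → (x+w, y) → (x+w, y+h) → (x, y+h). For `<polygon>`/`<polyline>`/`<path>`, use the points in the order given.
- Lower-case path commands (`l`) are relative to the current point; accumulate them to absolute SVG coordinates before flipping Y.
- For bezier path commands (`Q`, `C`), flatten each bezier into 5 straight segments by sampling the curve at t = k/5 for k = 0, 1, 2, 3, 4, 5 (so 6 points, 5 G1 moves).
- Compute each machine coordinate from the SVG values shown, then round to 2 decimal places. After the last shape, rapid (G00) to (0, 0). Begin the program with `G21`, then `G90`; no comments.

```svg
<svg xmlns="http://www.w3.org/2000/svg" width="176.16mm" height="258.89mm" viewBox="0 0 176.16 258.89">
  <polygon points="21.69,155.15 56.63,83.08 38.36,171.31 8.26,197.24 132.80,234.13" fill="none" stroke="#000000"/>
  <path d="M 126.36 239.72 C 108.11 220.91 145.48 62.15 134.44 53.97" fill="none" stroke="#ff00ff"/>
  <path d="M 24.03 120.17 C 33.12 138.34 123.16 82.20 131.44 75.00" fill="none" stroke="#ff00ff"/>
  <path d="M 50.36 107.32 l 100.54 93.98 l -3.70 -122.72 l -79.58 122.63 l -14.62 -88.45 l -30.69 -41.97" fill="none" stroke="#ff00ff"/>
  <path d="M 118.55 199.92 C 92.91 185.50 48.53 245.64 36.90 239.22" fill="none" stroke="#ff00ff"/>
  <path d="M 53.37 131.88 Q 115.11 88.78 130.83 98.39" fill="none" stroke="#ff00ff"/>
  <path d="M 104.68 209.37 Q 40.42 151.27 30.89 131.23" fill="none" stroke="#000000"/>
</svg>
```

viewBox `0 0 176.16 258.89` with mm width/height → 1 unit = 1 mm. Flip: y_m = 258.89 − y_svg.

**Shape 1** — `<polygon>` closed polygon, stroke `#000000` → engrave (S163, F4730). Machine vertices: (21.69,103.74) → (56.63,175.81) → (38.36,87.58) → (8.26,61.65) → (132.80,24.76) → (21.69,103.74). Closed: final G1 returns to the first vertex.

**Shape 2** — `<path>` cubic bezier, stroke `#ff00ff` → score (S451, F2592). Control points (SVG): P0=(126.36,239.72), P1=(108.11,220.91), P2=(145.48,62.15), P3=(134.44,53.97); sampled at t=k/5. Machine vertices: (126.36,19.17) → (121.25,44.93) → (124.50,90.32) → (131.11,141.42) → (136.09,184.27) → (134.44,204.92). Open path.

**Shape 3** — `<path>` cubic bezier, stroke `#ff00ff` → score (S451, F2592). Control points (SVG): P0=(24.03,120.17), P1=(33.12,138.34), P2=(123.16,82.20), P3=(131.44,75.00); sampled at t=k/5. Machine vertices: (24.03,138.72) → (37.90,135.75) → (63.38,144.70) → (92.67,159.65) → (117.96,174.68) → (131.44,183.89). Open path.

**Shape 4** — `<path>` open polyline, stroke `#ff00ff` → score (S451, F2592). Machine vertices: (50.36,151.57) → (150.90,57.59) → (147.20,180.31) → (67.62,57.68) → (53.00,146.13) → (22.31,188.10). Open path.

**Shape 5** — `<path>` cubic bezier, stroke `#ff00ff` → score (S451, F2592). Control points (SVG): P0=(118.55,199.92), P1=(92.91,185.50), P2=(48.53,245.64), P3=(36.90,239.22); sampled at t=k/5. Machine vertices: (118.55,58.97) → (101.33,59.80) → (82.08,49.52) → (63.28,34.88) → (47.40,22.68) → (36.90,19.67). Open path.

**Shape 6** — `<path>` quadratic bezier, stroke `#ff00ff` → score (S451, F2592). Control points (SVG): P0=(53.37,131.88), P1=(115.11,88.78), P2=(130.83,98.39); sampled at t=k/5. Machine vertices: (53.37,127.01) → (76.23,142.14) → (95.40,153.06) → (110.89,159.75) → (122.70,162.24) → (130.83,160.50). Open path.

**Shape 7** — `<path>` quadratic bezier, stroke `#000000` → engrave (S163, F4730). Control points (SVG): P0=(104.68,209.37), P1=(40.42,151.27), P2=(30.89,131.23); sampled at t=k/5. Machine vertices: (104.68,49.52) → (81.17,71.24) → (62.03,89.91) → (47.27,105.54) → (36.89,118.12) → (30.89,127.66). Open path.

G21
G90
G00 X21.69 Y103.74
M3 S163
G1 X56.63 Y175.81 F4730
G1 X38.36 Y87.58
G1 X8.26 Y61.65
G1 X132.80 Y24.76
G1 X21.69 Y103.74
M5
G00 X126.36 Y19.17
M3 S451
G1 X121.25 Y44.93 F2592
G1 X124.50 Y90.32
G1 X131.11 Y141.42
G1 X136.09 Y184.27
G1 X134.44 Y204.92
M5
G00 X24.03 Y138.72
M3 S451
G1 X37.90 Y135.75 F2592
G1 X63.38 Y144.70
G1 X92.67 Y159.65
G1 X117.96 Y174.68
G1 X131.44 Y183.89
M5
G00 X50.36 Y151.57
M3 S451
G1 X150.90 Y57.59 F2592
G1 X147.20 Y180.31
G1 X67.62 Y57.68
G1 X53.00 Y146.13
G1 X22.31 Y188.10
M5
G00 X118.55 Y58.97
M3 S451
G1 X101.33 Y59.80 F2592
G1 X82.08 Y49.52
G1 X63.28 Y34.88
G1 X47.40 Y22.68
G1 X36.90 Y19.67
M5
G00 X53.37 Y127.01
M3 S451
G1 X76.23 Y142.14 F2592
G1 X95.40 Y153.06
G1 X110.89 Y159.75
G1 X122.70 Y162.24
G1 X130.83 Y160.50
M5
G00 X104.68 Y49.52
M3 S163
G1 X81.17 Y71.24 F4730
G1 X62.03 Y89.91
G1 X47.27 Y105.54
G1 X36.89 Y118.12
G1 X30.89 Y127.66
M5
G00 X0.00 Y0.00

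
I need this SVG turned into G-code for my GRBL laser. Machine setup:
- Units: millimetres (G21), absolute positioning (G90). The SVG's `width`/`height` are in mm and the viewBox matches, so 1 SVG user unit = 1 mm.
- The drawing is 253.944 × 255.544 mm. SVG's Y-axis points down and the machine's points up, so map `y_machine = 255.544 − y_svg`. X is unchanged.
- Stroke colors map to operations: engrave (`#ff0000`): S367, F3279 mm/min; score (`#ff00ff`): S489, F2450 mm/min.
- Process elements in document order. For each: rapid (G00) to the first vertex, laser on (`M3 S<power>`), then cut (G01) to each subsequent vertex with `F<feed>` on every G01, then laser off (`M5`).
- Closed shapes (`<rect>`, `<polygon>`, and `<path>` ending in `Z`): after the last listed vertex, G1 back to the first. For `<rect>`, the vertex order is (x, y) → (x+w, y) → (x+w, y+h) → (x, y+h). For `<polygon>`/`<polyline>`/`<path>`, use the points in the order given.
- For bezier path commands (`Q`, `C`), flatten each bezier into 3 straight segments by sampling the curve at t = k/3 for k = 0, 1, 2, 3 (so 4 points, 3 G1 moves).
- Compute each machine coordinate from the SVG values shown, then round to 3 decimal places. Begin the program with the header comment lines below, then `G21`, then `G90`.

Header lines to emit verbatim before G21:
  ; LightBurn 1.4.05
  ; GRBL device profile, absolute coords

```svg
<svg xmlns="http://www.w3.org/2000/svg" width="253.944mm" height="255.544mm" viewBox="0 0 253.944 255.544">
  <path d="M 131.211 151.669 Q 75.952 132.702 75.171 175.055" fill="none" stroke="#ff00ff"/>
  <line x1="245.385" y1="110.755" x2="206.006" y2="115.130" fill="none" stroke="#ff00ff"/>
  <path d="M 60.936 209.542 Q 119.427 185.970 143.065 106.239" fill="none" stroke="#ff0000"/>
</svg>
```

; LightBurn 1.4.05
; GRBL device profile, absolute coords
G21
G90
G00 X131.211 Y103.875
M3 S489
G01 X100.425 Y109.706 F2450
G01 X81.745 Y101.911 F2450
G01 X75.171 Y80.489 F2450
M5
G00 X245.385 Y144.789
M3 S489
G01 X206.006 Y140.414 F2450
M5
G00 X60.936 Y46.002
M3 S367
G01 X96.057 Y67.957 F3279
G01 X123.434 Y102.391 F3279
G01 X143.065 Y149.305 F3279
M5

1 u = 1 mm; y_m = 255.544 − y.

[1] `<path>` quadratic bezier, #ff00ff→score S489 F2450: (131.211,103.875) → (100.425,109.706) → (81.745,101.911) → (75.171,80.489)

[2] `<line>` line segment, #ff00ff→score S489 F2450: (245.385,144.789) → (206.006,140.414)

[3] `<path>` quadratic bezier, #ff0000→engrave S367 F3279: (60.936,46.002) → (96.057,67.957) → (123.434,102.391) → (143.065,149.305)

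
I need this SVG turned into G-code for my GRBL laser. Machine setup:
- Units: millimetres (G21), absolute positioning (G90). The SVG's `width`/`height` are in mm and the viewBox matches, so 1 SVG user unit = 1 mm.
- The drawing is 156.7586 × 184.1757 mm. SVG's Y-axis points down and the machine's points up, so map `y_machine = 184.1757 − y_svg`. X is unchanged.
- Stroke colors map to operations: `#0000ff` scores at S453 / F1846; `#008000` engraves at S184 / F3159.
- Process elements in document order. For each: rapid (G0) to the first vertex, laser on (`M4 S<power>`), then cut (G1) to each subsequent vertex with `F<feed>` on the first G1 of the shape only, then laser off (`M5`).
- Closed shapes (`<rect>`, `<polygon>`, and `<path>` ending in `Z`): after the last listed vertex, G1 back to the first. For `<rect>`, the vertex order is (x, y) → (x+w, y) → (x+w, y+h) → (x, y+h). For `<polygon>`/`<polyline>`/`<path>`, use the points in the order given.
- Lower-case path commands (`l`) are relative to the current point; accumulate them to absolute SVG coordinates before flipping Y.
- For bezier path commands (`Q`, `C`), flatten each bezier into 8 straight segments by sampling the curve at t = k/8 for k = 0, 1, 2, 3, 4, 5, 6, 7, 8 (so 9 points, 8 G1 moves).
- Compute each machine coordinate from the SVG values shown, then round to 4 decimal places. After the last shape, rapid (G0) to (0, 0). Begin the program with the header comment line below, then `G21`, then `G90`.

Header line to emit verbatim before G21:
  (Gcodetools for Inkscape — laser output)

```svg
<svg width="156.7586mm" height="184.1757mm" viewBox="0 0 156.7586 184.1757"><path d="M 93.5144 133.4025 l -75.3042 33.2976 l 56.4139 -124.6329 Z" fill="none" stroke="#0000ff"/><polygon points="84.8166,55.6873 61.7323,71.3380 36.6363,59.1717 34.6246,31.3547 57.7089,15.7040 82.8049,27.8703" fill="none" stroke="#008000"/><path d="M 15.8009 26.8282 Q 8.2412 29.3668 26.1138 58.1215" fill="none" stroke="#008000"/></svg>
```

(Gcodetools for Inkscape — laser output)
G21
G90
G0 X93.5144 Y50.7732
M4 S453
G1 X18.2102 Y17.4756 F1846
G1 X74.6241 Y142.1085
G1 X93.5144 Y50.7732
M5
G0 X84.8166 Y128.4884
M4 S184
G1 X61.7323 Y112.8377 F3159
G1 X36.6363 Y125.0040
G1 X34.6246 Y152.8210
G1 X57.7089 Y168.4717
G1 X82.8049 Y156.3054
G1 X84.8166 Y128.4884
M5
G0 X15.8009 Y157.3475
M4 S184
G1 X14.3084 Y156.3032 F3159
G1 X13.6106 Y154.4397
G1 X13.7075 Y151.7569
G1 X14.5993 Y148.2549
G1 X16.2858 Y143.9336
G1 X18.7670 Y138.7930
G1 X22.0430 Y132.8332
G1 X26.1138 Y126.0542
M5
G0 X0.0000 Y0.0000

1 u = 1 mm; y_m = 184.1757 − y.

[1] `<path>` closed polygon, #0000ff→score S453 F1846: (93.5144,50.7732) → (18.2102,17.4756) → (74.6241,142.1085) → (93.5144,50.7732) (closed)

[2] `<polygon>` regular polygon, #008000→engrave S184 F3159: (84.8166,128.4884) → (61.7323,112.8377) → (36.6363,125.0040) → (34.6246,152.8210) → (57.7089,168.4717) → (82.8049,156.3054) → (84.8166,128.4884) (closed)

[3] `<path>` quadratic bezier, #008000→engrave S184 F3159: (15.8009,157.3475) → (14.3084,156.3032) → (13.6106,154.4397) → (13.7075,151.7569) → (14.5993,148.2549) → (16.2858,143.9336) → (18.7670,138.7930) → (22.0430,132.8332) → (26.1138,126.0542)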